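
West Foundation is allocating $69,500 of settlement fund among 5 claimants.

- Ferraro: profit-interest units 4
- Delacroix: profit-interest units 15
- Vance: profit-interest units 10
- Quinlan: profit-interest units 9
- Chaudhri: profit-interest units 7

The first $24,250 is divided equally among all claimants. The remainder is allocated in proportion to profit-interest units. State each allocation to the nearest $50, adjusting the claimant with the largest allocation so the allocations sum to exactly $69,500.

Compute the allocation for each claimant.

First tranche $24,250 split equally: $4,850 each.
Remainder $45,250 by profit-interest units (total 45): Ferraro 4,022.22 → $4,000; Delacroix 15,083.33 → $15,100; Vance 10,055.56 → $10,050; Quinlan 9,050.00 → $9,050; Chaudhri 7,038.89 → $7,050.
Totals: Ferraro $4,850 + $4,000 = $8,850; Delacroix $4,850 + $15,100 = $19,950; Vance $4,850 + $10,050 = $14,900; Quinlan $4,850 + $9,050 = $13,900; Chaudhri $4,850 + $7,050 = $11,900.

Ferraro: $8,850; Delacroix: $19,950; Vance: $14,900; Quinlan: $13,900; Chaudhri: $11,900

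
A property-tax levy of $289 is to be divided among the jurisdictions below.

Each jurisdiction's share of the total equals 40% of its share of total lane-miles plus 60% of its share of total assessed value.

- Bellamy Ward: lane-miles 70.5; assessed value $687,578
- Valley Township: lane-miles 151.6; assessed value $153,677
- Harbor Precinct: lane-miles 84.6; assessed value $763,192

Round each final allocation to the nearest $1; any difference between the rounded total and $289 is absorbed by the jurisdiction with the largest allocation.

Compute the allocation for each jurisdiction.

Bellamy Ward: $101; Valley Township: $74; Harbor Precinct: $114

Lane-miles total 306.7; assessed value total 1,604,447.
Blended shares (40% lane-miles + 60% assessed value): Bellamy Ward 0.3491; Valley Township 0.2552; Harbor Precinct 0.3957.
Unrounded shares: Bellamy Ward 100.88; Valley Township 73.75; Harbor Precinct 114.37.
After rounding ($1): Bellamy Ward $101; Valley Township $74; Harbor Precinct $114. Sum = $289.
No rounding difference to absorb.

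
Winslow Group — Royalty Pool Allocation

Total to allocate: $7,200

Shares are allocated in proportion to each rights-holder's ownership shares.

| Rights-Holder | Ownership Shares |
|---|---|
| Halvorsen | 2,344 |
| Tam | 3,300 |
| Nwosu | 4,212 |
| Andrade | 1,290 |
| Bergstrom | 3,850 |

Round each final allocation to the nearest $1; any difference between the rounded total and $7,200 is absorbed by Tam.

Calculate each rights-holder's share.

Halvorsen: $1,125 | Tam: $1,586 | Nwosu: $2,022 | Andrade: $619 | Bergstrom: $1,848

Sum of ownership shares: 14,996.
Proportional shares: Halvorsen 2,344/14,996 × $7,200 = 1,125.42; Tam 3,300/14,996 × $7,200 = 1,584.42; Nwosu 4,212/14,996 × $7,200 = 2,022.30; Andrade 1,290/14,996 × $7,200 = 619.37; Bergstrom 3,850/14,996 × $7,200 = 1,848.49.
At nearest $1: Halvorsen $1,125; Tam $1,584; Nwosu $2,022; Andrade $619; Bergstrom $1,848. Sum = $7,198.
Difference $7,200 − $7,198 = +$2 applied to Tam: Tam becomes $1,586.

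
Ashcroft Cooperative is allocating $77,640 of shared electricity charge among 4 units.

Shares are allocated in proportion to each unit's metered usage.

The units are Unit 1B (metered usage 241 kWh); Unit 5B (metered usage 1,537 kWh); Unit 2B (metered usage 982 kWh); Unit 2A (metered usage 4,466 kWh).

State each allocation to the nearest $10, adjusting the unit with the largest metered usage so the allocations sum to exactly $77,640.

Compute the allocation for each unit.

Unit 1B: $2,590 | Unit 5B: $16,510 | Unit 2B: $10,550 | Unit 2A: $47,990

Total metered usage = 241 + 1,537 + 982 + 4,466 = 7,226.
Unrounded shares: Unit 1B 2,589.43; Unit 5B 16,514.35; Unit 2B 10,551.13; Unit 2A 47,985.09.
After rounding ($10): Unit 1B $2,590; Unit 5B $16,510; Unit 2B $10,550; Unit 2A $47,990. Sum = $77,640.
No rounding difference to absorb.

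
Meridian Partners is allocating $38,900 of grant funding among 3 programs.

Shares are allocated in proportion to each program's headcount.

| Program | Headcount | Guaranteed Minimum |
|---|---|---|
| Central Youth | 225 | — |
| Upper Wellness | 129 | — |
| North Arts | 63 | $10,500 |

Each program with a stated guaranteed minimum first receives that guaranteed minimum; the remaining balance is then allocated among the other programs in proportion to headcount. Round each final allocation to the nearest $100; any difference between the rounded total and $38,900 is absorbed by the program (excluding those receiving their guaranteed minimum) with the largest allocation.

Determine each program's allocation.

Central Youth: $18,100 | Upper Wellness: $10,300 | North Arts: $10,500

Guaranteed amounts: North Arts $10,500. Residual $28,400.
Residual split over remaining headcount 354: Central Youth 18,050.85 → $18,100; Upper Wellness 10,349.15 → $10,300.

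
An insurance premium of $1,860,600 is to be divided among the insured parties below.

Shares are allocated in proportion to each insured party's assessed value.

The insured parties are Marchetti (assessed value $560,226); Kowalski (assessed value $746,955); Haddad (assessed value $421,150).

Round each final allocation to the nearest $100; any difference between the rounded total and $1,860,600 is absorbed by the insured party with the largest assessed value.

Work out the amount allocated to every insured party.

Combined assessed value = 560,226 + 746,955 + 421,150 = 1,728,331.
Unrounded shares: Marchetti 603,100.04; Kowalski 804,119.39; Haddad 453,380.57.
At nearest $100: Marchetti $603,100; Kowalski $804,100; Haddad $453,400. Sum = $1,860,600.
No rounding difference to absorb.

Marchetti: $603,100; Kowalski: $804,100; Haddad: $453,400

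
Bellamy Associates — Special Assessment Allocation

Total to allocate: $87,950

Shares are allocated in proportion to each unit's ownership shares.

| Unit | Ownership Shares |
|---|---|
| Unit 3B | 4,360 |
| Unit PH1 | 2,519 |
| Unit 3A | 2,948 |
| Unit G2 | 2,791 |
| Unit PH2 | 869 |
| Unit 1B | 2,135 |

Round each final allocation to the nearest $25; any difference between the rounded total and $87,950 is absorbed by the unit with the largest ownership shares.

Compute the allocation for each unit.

Unit 3B: $24,525 | Unit PH1: $14,175 | Unit 3A: $16,600 | Unit G2: $15,725 | Unit PH2: $4,900 | Unit 1B: $12,025

Sum of ownership shares: 15,622.
Pro-rata amounts: Unit 3B 4,360/15,622 × $87,950 = 24,546.28; Unit PH1 2,519/15,622 × $87,950 = 14,181.67; Unit 3A 2,948/15,622 × $87,950 = 16,596.89; Unit G2 2,791/15,622 × $87,950 = 15,713.00; Unit PH2 869/15,622 × $87,950 = 4,892.37; Unit 1B 2,135/15,622 × $87,950 = 12,019.80.
After rounding ($25): Unit 3B $24,550; Unit PH1 $14,175; Unit 3A $16,600; Unit G2 $15,725; Unit PH2 $4,900; Unit 1B $12,025. Sum = $87,975.
Difference $87,950 − $87,975 = −$25 applied to largest ownership shares (Unit 3B): Unit 3B becomes $24,525.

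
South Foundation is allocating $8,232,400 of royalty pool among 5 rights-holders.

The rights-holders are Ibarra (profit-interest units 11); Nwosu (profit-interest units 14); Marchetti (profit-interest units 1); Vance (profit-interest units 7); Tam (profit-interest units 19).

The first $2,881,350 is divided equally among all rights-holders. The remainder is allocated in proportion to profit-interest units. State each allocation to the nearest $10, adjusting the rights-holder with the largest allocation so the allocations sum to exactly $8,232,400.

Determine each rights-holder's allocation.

$2,881,350 shared equally gives $576,270 per rights-holder.
Remainder $5,351,050 by profit-interest units (total 52): Ibarra 1,131,952.88 → $1,131,950; Nwosu 1,440,667.31 → $1,440,670; Marchetti 102,904.81 → $102,900; Vance 720,333.65 → $720,330; Tam 1,955,191.35 → $1,955,190.
Rounding difference +$10 on remainder applied to Tam.
Totals: Ibarra $576,270 + $1,131,950 = $1,708,220; Nwosu $576,270 + $1,440,670 = $2,016,940; Marchetti $576,270 + $102,900 = $679,170; Vance $576,270 + $720,330 = $1,296,600; Tam $576,270 + $1,955,200 = $2,531,470.

Ibarra: $1,708,220 · Nwosu: $2,016,940 · Marchetti: $679,170 · Vance: $1,296,600 · Tam: $2,531,470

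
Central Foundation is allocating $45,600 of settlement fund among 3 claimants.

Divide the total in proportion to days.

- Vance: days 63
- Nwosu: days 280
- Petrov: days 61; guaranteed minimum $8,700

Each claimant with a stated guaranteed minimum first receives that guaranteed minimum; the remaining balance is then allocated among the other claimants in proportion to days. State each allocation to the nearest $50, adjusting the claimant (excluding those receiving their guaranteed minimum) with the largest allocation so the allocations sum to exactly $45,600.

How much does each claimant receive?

Minimums first: Petrov $8,700. Remaining pool $36,900.
Remaining pool split over remaining days 343: Vance 6,777.55 → $6,800; Nwosu 30,122.45 → $30,100.

Vance: $6,800 | Nwosu: $30,100 | Petrov: $8,700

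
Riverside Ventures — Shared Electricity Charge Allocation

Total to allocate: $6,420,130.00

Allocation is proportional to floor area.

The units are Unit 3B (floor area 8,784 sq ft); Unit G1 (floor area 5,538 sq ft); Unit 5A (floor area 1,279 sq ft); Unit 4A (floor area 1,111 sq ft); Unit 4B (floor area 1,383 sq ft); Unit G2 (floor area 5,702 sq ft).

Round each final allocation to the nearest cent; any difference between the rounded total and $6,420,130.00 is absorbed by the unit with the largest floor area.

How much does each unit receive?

Floor area total: 8,784 + 5,538 + 1,279 + 1,111 + 1,383 + 5,702 = 23,797.
Pro-rata amounts: Unit 3B 2,369,812.2419; Unit G1 1,494,082.4448; Unit 5A 345,058.0439; Unit 4A 299,733.7660; Unit 4B 373,115.9302; Unit G2 1,538,327.5732.
After rounding (cent): Unit 3B $2,369,812.24; Unit G1 $1,494,082.44; Unit 5A $345,058.04; Unit 4A $299,733.77; Unit 4B $373,115.93; Unit G2 $1,538,327.57. Sum = $6,420,129.99.
Difference $6,420,130.00 − $6,420,129.99 = +$0.01 applied to largest floor area (Unit 3B): Unit 3B becomes $2,369,812.25.

Unit 3B: $2,369,812.25 · Unit G1: $1,494,082.44 · Unit 5A: $345,058.04 · Unit 4A: $299,733.77 · Unit 4B: $373,115.93 · Unit G2: $1,538,327.57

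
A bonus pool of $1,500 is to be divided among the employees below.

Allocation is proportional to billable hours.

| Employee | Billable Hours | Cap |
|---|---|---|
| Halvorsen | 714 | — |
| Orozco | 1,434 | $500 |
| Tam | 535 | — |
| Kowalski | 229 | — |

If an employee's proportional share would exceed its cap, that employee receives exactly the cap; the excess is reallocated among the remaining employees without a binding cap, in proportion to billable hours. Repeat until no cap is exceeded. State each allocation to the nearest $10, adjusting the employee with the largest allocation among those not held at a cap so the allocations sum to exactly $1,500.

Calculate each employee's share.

Sum of billable hours: 2,912.
Proportional shares (ignoring caps): Halvorsen 367.79; Orozco 738.67; Tam 275.58; Kowalski 117.96.
Cap binds for Orozco ($500); residual $1,000 reallocated over remaining billable hours 1,478.
Redistributed shares: Halvorsen 483.09 → $480; Tam 361.98 → $360; Kowalski 154.94 → $150.
Rounding difference +$10 applied to Halvorsen → $490.

Halvorsen: $490; Orozco: $500; Tam: $360; Kowalski: $150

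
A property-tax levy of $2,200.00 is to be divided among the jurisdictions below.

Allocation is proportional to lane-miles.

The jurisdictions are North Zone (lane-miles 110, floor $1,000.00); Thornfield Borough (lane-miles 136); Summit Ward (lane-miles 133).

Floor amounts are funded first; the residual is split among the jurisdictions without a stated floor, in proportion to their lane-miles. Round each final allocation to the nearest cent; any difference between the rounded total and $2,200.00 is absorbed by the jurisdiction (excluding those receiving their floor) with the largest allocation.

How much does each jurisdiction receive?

North Zone: $1,000.00; Thornfield Borough: $606.69; Summit Ward: $593.31

Guaranteed amounts: North Zone $1,000.00. Remaining pool $1,200.00.
Remaining pool split over remaining lane-miles 269: Thornfield Borough 606.6914 → $606.69; Summit Ward 593.3086 → $593.31.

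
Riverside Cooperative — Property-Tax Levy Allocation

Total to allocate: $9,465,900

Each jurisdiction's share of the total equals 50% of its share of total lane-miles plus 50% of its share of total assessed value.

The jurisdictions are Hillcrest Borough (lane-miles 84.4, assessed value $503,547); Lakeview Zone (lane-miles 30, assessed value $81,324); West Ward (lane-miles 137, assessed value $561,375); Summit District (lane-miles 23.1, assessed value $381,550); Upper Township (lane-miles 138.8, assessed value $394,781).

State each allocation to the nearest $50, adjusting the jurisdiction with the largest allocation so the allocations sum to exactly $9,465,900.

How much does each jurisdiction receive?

Totals — lane-miles 413.3, assessed value 1,922,577.
Combined weights (50% lane-miles + 50% assessed value): Hillcrest Borough 0.2331; Lakeview Zone 0.0574; West Ward 0.3117; Summit District 0.1272; Upper Township 0.2706.
Unrounded shares: Hillcrest Borough 2,206,134.69; Lakeview Zone 543,749.58; West Ward 2,950,848.79; Summit District 1,203,822.02; Upper Township 2,561,344.92.
At nearest $50: Hillcrest Borough $2,206,150; Lakeview Zone $543,750; West Ward $2,950,850; Summit District $1,203,800; Upper Township $2,561,350. Sum = $9,465,900.
No rounding difference to absorb.

Hillcrest Borough: $2,206,150 | Lakeview Zone: $543,750 | West Ward: $2,950,850 | Summit District: $1,203,800 | Upper Township: $2,561,350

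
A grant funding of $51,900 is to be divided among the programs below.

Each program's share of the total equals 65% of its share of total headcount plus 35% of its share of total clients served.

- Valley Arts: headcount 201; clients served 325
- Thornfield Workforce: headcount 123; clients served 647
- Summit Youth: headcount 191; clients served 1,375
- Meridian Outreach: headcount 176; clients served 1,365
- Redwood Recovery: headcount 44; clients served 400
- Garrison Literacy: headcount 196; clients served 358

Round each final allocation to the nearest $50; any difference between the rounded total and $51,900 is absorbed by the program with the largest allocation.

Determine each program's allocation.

Headcount total 931; clients served total 4,470.
Composite weights (65% headcount + 35% clients served): Valley Arts 0.1658; Thornfield Workforce 0.1365; Summit Youth 0.2410; Meridian Outreach 0.2298; Redwood Recovery 0.0620; Garrison Literacy 0.1649.
Unrounded shares: Valley Arts 8,604.00; Thornfield Workforce 7,086.19; Summit Youth 12,508.60; Meridian Outreach 11,924.43; Redwood Recovery 3,219.85; Garrison Literacy 8,556.93.
Rounded to nearest $50: Valley Arts $8,600; Thornfield Workforce $7,100; Summit Youth $12,500; Meridian Outreach $11,900; Redwood Recovery $3,200; Garrison Literacy $8,550. Sum = $51,850.
Difference $51,900 − $51,850 = +$50 applied to largest allocation (Summit Youth): Summit Youth becomes $12,550.

Valley Arts: $8,600; Thornfield Workforce: $7,100; Summit Youth: $12,550; Meridian Outreach: $11,900; Redwood Recovery: $3,200; Garrison Literacy: $8,550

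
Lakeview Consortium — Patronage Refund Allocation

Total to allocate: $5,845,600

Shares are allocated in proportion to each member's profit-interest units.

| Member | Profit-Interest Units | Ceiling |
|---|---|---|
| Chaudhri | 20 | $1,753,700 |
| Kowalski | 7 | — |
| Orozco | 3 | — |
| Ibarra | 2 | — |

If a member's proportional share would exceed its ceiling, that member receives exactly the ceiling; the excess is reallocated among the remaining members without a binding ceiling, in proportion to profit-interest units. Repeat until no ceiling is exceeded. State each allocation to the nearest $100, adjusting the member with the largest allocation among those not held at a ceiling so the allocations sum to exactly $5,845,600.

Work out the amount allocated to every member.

Chaudhri: $1,753,700; Kowalski: $2,386,900; Orozco: $1,023,000; Ibarra: $682,000

Profit-interest units total: 32.
Pro-rata shares before constraints: Chaudhri 3,653,500.00; Kowalski 1,278,725.00; Orozco 548,025.00; Ibarra 365,350.00.
Held at cap: Chaudhri ($1,753,700); balance $4,091,900 reallocated over remaining profit-interest units 12.
Remaining shares: Kowalski 2,386,941.67 → $2,386,900; Orozco 1,022,975.00 → $1,023,000; Ibarra 681,983.33 → $682,000.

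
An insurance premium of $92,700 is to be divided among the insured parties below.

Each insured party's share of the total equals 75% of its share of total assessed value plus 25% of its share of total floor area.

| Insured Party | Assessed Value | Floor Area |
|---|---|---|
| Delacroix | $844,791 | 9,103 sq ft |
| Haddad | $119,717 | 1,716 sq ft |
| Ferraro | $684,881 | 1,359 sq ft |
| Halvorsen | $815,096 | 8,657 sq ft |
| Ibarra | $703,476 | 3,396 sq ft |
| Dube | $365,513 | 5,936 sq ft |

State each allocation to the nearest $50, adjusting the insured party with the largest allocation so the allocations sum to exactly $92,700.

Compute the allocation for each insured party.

Totals — assessed value 3,533,474, floor area 30,167.
Composite weights (75% assessed value + 25% floor area): Delacroix 0.2548; Haddad 0.0396; Ferraro 0.1566; Halvorsen 0.2448; Ibarra 0.1775; Dube 0.1268.
Proportional shares: Delacroix 23,615.33; Haddad 3,673.84; Ferraro 14,519.81; Halvorsen 22,688.42; Ibarra 16,450.55; Dube 11,752.05.
Rounded to nearest $50: Delacroix $23,600; Haddad $3,650; Ferraro $14,500; Halvorsen $22,700; Ibarra $16,450; Dube $11,750. Sum = $92,650.
Difference $92,700 − $92,650 = +$50 applied to largest allocation (Delacroix): Delacroix becomes $23,650.

Delacroix: $23,650; Haddad: $3,650; Ferraro: $14,500; Halvorsen: $22,700; Ibarra: $16,450; Dube: $11,750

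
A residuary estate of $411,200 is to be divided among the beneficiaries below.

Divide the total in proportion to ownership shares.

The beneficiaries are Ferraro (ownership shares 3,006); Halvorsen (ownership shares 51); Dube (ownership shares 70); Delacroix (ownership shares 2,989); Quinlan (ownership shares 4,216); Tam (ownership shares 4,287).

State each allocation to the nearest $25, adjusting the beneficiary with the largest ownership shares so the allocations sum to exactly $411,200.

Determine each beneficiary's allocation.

Ferraro: $84,550 | Halvorsen: $1,425 | Dube: $1,975 | Delacroix: $84,075 | Quinlan: $118,575 | Tam: $120,600

Ownership shares total: 14,619.
Unrounded shares: Ferraro 3,006/14,619 × $411,200 = 84,552.10; Halvorsen 51/14,619 × $411,200 = 1,434.52; Dube 70/14,619 × $411,200 = 1,968.94; Delacroix 2,989/14,619 × $411,200 = 84,073.93; Quinlan 4,216/14,619 × $411,200 = 118,586.72; Tam 4,287/14,619 × $411,200 = 120,583.79.
At nearest $25: Ferraro $84,550; Halvorsen $1,425; Dube $1,975; Delacroix $84,075; Quinlan $118,575; Tam $120,575. Sum = $411,175.
Difference $411,200 − $411,175 = +$25 applied to largest ownership shares (Tam): Tam becomes $120,600.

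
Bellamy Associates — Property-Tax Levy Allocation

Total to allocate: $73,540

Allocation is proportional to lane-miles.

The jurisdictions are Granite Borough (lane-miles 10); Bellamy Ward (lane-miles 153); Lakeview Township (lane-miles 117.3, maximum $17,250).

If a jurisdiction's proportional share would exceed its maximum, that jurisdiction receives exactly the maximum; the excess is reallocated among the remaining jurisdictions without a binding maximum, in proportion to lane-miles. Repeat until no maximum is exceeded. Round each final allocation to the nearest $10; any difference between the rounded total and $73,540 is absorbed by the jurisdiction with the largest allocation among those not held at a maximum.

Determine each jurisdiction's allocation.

Sum of lane-miles: 280.3.
Proportional shares (ignoring caps): Granite Borough 2,623.62; Bellamy Ward 40,141.35; Lakeview Township 30,775.03.
Capped: Lakeview Township ($17,250); remaining pool $56,290 reallocated over remaining lane-miles 163.
Remaining shares: Granite Borough 3,453.37 → $3,450; Bellamy Ward 52,836.63 → $52,840.

Granite Borough: $3,450 · Bellamy Ward: $52,840 · Lakeview Township: $17,250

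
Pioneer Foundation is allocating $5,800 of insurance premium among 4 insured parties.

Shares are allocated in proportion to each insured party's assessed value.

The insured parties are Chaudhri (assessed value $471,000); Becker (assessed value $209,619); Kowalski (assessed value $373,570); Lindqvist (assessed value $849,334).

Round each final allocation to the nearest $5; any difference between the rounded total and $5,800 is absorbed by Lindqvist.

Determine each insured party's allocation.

Sum of assessed value: 1,903,523.
Unrounded shares: Chaudhri 471,000/1,903,523 × $5,800 = 1,435.13; Becker 209,619/1,903,523 × $5,800 = 638.71; Kowalski 373,570/1,903,523 × $5,800 = 1,138.26; Lindqvist 849,334/1,903,523 × $5,800 = 2,587.91.
After rounding ($5): Chaudhri $1,435; Becker $640; Kowalski $1,140; Lindqvist $2,590. Sum = $5,805.
Difference $5,800 − $5,805 = −$5 applied to Lindqvist: Lindqvist becomes $2,585.

Chaudhri: $1,435; Becker: $640; Kowalski: $1,140; Lindqvist: $2,585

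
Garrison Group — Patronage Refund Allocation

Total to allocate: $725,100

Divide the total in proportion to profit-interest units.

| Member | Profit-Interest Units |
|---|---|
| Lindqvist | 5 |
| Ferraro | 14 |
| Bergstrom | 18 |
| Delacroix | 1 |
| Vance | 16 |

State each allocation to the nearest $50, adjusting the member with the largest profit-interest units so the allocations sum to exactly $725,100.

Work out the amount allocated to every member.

Lindqvist: $67,150; Ferraro: $188,000; Bergstrom: $241,650; Delacroix: $13,450; Vance: $214,850

Sum of profit-interest units: 54.
Proportional shares: Lindqvist 5/54 × $725,100 = 67,138.89; Ferraro 14/54 × $725,100 = 187,988.89; Bergstrom 18/54 × $725,100 = 241,700.00; Delacroix 1/54 × $725,100 = 13,427.78; Vance 16/54 × $725,100 = 214,844.44.
Rounded to nearest $50: Lindqvist $67,150; Ferraro $188,000; Bergstrom $241,700; Delacroix $13,450; Vance $214,850. Sum = $725,150.
Difference $725,100 − $725,150 = −$50 applied to largest profit-interest units (Bergstrom): Bergstrom becomes $241,650.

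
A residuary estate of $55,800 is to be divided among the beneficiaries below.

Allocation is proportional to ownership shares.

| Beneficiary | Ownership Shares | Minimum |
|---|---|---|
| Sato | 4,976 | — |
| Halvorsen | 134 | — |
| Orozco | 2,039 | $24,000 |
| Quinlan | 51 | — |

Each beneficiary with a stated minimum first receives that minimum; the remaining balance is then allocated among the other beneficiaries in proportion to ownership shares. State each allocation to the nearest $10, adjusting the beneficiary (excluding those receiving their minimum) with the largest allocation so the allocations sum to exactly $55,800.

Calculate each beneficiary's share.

Sato: $30,660; Halvorsen: $830; Orozco: $24,000; Quinlan: $310

Guaranteed amounts: Orozco $24,000. Remaining pool $31,800.
Remaining pool split over remaining ownership shares 5,161: Sato 30,660.10 → $30,660; Halvorsen 825.65 → $830; Quinlan 314.24 → $310.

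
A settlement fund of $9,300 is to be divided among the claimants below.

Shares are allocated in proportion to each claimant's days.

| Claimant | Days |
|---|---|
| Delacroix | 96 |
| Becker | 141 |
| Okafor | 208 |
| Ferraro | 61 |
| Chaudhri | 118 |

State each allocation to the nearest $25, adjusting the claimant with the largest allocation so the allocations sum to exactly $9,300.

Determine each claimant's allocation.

Delacroix: $1,425; Becker: $2,100; Okafor: $3,125; Ferraro: $900; Chaudhri: $1,750

Days total: 624.
Unrounded shares: Delacroix 96/624 × $9,300 = 1,430.77; Becker 141/624 × $9,300 = 2,101.44; Okafor 208/624 × $9,300 = 3,100.00; Ferraro 61/624 × $9,300 = 909.13; Chaudhri 118/624 × $9,300 = 1,758.65.
Rounded to nearest $25: Delacroix $1,425; Becker $2,100; Okafor $3,100; Ferraro $900; Chaudhri $1,750. Sum = $9,275.
Difference $9,300 − $9,275 = +$25 applied to largest allocation (Okafor): Okafor becomes $3,125.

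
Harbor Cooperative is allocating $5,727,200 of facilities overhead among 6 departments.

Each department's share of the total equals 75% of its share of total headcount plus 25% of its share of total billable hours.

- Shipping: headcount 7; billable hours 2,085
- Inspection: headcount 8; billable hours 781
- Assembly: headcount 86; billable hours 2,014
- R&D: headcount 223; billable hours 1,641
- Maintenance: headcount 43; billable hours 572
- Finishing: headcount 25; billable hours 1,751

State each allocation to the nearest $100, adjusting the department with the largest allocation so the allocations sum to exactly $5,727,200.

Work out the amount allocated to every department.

Shipping: $414,300 · Inspection: $214,100 · Assembly: $1,268,400 · R&D: $2,709,200 · Maintenance: $563,800 · Finishing: $557,400

Totals — headcount 392, billable hours 8,844.
Composite weights (75% headcount + 25% billable hours): Shipping 0.0723; Inspection 0.0374; Assembly 0.2215; R&D 0.4730; Maintenance 0.0984; Finishing 0.0973.
Unrounded shares: Shipping 414,254.79; Inspection 214,101.27; Assembly 1,268,414.83; R&D 2,709,226.44; Maintenance 563,783.06; Finishing 557,419.59.
At nearest $100: Shipping $414,300; Inspection $214,100; Assembly $1,268,400; R&D $2,709,200; Maintenance $563,800; Finishing $557,400. Sum = $5,727,200.
Rounded total matches; no reconciliation needed.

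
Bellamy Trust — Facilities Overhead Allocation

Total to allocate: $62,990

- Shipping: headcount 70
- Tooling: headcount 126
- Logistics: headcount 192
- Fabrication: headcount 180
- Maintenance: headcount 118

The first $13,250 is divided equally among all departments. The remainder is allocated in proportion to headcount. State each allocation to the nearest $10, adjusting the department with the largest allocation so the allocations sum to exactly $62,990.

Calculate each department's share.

Equal tier: $13,250 ÷ 5 = $2,650 apiece.
Remainder $49,740 by headcount (total 686): Shipping 5,075.51 → $5,080; Tooling 9,135.92 → $9,140; Logistics 13,921.40 → $13,920; Fabrication 13,051.31 → $13,050; Maintenance 8,555.86 → $8,560.
Rounding difference −$10 on remainder applied to Logistics.
Totals: Shipping $2,650 + $5,080 = $7,730; Tooling $2,650 + $9,140 = $11,790; Logistics $2,650 + $13,910 = $16,560; Fabrication $2,650 + $13,050 = $15,700; Maintenance $2,650 + $8,560 = $11,210.

Shipping: $7,730 · Tooling: $11,790 · Logistics: $16,560 · Fabrication: $15,700 · Maintenance: $11,210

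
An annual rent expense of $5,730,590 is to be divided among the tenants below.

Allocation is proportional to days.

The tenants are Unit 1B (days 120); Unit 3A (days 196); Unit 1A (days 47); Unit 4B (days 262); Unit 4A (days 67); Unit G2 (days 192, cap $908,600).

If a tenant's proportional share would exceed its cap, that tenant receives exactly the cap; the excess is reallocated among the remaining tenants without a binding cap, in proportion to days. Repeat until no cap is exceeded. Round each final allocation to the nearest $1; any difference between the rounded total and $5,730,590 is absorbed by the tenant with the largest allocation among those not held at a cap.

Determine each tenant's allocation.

Unit 1B: $836,183; Unit 3A: $1,365,766; Unit 1A: $327,505; Unit 4B: $1,825,667; Unit 4A: $466,869; Unit G2: $908,600

Days total: 884.
Unconstrained shares: Unit 1B 777,908.14; Unit 3A 1,270,583.30; Unit 1A 304,680.69; Unit 4B 1,698,432.78; Unit 4A 434,332.05; Unit G2 1,244,653.03.
Capped: Unit G2 ($908,600); remaining pool $4,821,990 reallocated over remaining days 692.
Remaining shares: Unit 1B 836,183.24 → $836,183; Unit 3A 1,365,765.95 → $1,365,766; Unit 1A 327,505.10 → $327,505; Unit 4B 1,825,666.73 → $1,825,667; Unit 4A 466,868.97 → $466,869.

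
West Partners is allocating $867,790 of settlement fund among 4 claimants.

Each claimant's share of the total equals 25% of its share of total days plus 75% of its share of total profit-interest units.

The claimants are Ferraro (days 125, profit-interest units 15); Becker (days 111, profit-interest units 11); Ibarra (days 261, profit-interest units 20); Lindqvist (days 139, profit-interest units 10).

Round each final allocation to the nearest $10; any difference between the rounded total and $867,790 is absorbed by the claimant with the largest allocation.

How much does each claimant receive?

Ferraro: $216,970 | Becker: $165,710 | Ibarra: $321,470 | Lindqvist: $163,640

Totals — days 636, profit-interest units 56.
Composite weights (25% days + 75% profit-interest units): Ferraro 0.2500; Becker 0.1910; Ibarra 0.3705; Lindqvist 0.1886.
Raw shares: Ferraro 216,971.87; Becker 165,707.54; Ibarra 321,474.09; Lindqvist 163,636.50.
At nearest $10: Ferraro $216,970; Becker $165,710; Ibarra $321,470; Lindqvist $163,640. Sum = $867,790.
No rounding difference to absorb.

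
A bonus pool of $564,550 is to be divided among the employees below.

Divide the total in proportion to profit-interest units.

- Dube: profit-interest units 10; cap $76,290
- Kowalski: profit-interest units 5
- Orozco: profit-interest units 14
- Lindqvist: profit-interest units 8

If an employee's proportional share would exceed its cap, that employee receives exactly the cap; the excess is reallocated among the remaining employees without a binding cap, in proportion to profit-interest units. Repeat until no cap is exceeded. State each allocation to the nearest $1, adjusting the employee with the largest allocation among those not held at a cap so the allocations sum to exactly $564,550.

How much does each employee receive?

Dube: $76,290; Kowalski: $90,419; Orozco: $253,171; Lindqvist: $144,670

Combined profit-interest units = 37.
Pro-rata shares before constraints: Dube 152,581.08; Kowalski 76,290.54; Orozco 213,613.51; Lindqvist 122,064.86.
Held at cap: Dube ($76,290); remaining pool $488,260 reallocated over remaining profit-interest units 27.
Remaining shares: Kowalski 90,418.52 → $90,419; Orozco 253,171.85 → $253,172; Lindqvist 144,669.63 → $144,670.
Rounding difference −$1 applied to Orozco → $253,171.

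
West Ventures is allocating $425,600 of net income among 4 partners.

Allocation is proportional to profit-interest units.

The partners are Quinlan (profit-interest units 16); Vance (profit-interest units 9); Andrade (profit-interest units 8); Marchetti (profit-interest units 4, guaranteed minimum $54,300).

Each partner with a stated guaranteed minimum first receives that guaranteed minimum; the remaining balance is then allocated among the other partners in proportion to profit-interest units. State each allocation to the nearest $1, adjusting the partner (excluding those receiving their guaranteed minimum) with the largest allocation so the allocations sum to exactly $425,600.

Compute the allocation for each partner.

Quinlan: $180,024 | Vance: $101,264 | Andrade: $90,012 | Marchetti: $54,300

Fund the minimums — Marchetti $54,300. Residual $371,300.
Residual split over remaining profit-interest units 33: Quinlan 180,024.24 → $180,024; Vance 101,263.64 → $101,264; Andrade 90,012.12 → $90,012.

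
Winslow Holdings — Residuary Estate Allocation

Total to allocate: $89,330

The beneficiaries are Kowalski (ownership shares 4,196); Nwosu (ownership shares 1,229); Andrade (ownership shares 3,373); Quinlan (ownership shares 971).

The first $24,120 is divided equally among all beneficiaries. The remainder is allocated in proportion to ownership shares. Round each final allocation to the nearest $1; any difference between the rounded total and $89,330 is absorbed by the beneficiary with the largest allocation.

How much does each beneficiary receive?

Kowalski: $34,039; Nwosu: $14,234; Andrade: $28,545; Quinlan: $12,512

First tranche $24,120 split equally: $6,030 each.
Remainder $65,210 by ownership shares (total 9,769): Kowalski 28,009.13 → $28,009; Nwosu 8,203.82 → $8,204; Andrade 22,515.44 → $22,515; Quinlan 6,481.62 → $6,482.
Totals: Kowalski $6,030 + $28,009 = $34,039; Nwosu $6,030 + $8,204 = $14,234; Andrade $6,030 + $22,515 = $28,545; Quinlan $6,030 + $6,482 = $12,512.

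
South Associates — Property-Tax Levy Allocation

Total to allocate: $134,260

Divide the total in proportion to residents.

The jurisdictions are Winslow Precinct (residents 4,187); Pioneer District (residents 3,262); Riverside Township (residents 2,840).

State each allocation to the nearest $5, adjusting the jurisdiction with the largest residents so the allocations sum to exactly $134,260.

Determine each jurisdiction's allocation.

Sum of residents: 4,187 + 3,262 + 2,840 = 10,289.
Pro-rata amounts: Winslow Precinct 54,635.69; Pioneer District 42,565.47; Riverside Township 37,058.84.
At nearest $5: Winslow Precinct $54,635; Pioneer District $42,565; Riverside Township $37,060. Sum = $134,260.
No rounding difference to absorb.

Winslow Precinct: $54,635 · Pioneer District: $42,565 · Riverside Township: $37,060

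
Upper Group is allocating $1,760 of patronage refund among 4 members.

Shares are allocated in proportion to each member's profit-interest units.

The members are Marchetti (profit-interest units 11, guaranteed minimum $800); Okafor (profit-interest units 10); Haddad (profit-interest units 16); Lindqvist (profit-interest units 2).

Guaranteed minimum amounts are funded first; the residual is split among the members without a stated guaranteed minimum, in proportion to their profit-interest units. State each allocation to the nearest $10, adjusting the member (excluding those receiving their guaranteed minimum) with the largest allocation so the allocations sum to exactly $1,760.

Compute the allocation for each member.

Fund the minimums — Marchetti $800. Residual $960.
Residual split over remaining profit-interest units 28: Okafor 342.86 → $340; Haddad 548.57 → $550; Lindqvist 68.57 → $70.

Marchetti: $800 · Okafor: $340 · Haddad: $550 · Lindqvist: $70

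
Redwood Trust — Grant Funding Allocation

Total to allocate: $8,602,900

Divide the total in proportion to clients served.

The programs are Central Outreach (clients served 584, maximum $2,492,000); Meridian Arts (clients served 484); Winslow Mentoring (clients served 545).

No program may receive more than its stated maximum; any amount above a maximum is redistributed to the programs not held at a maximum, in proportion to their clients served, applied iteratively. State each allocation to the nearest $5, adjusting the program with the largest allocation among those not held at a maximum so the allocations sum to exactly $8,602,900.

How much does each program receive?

Central Outreach: $2,492,000 | Meridian Arts: $2,874,320 | Winslow Mentoring: $3,236,580

Sum of clients served: 1,613.
Unconstrained shares: Central Outreach 3,114,751.15; Meridian Arts 2,581,403.35; Winslow Mentoring 2,906,745.51.
Cap binds for Central Outreach ($2,492,000); residual $6,110,900 reallocated over remaining clients served 1,029.
Remaining shares: Meridian Arts 2,874,320.31 → $2,874,320; Winslow Mentoring 3,236,579.69 → $3,236,580.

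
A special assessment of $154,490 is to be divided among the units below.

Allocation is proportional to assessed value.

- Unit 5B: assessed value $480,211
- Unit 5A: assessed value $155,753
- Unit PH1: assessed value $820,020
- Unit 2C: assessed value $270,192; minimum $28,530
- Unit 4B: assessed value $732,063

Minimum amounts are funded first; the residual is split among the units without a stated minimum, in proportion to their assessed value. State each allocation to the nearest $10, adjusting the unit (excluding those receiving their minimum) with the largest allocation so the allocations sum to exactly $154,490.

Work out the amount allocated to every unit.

Unit 5B: $27,640; Unit 5A: $8,970; Unit PH1: $47,210; Unit 2C: $28,530; Unit 4B: $42,140

Guaranteed amounts: Unit 2C $28,530. Balance $125,960.
Balance split over remaining assessed value 2,188,047: Unit 5B 27,644.46 → $27,640; Unit 5A 8,966.28 → $8,970; Unit PH1 47,206.35 → $47,210; Unit 4B 42,142.90 → $42,140.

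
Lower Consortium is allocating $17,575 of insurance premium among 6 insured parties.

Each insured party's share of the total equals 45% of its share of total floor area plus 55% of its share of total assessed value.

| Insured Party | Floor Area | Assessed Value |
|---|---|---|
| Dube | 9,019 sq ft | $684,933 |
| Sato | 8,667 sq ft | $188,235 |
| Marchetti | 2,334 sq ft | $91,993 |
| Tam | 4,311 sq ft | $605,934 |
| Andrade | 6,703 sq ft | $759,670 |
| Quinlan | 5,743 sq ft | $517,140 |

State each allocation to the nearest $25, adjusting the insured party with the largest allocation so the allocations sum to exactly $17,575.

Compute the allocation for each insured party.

Totals — floor area 36,777, assessed value 2,847,905.
Blended shares (45% floor area + 55% assessed value): Dube 0.2426; Sato 0.1424; Marchetti 0.0463; Tam 0.1698; Andrade 0.2287; Quinlan 0.1701.
Pro-rata amounts: Dube 4,264.27; Sato 2,502.70; Marchetti 814.16; Tam 2,983.70; Andrade 4,019.90; Quinlan 2,990.27.
At nearest $25: Dube $4,275; Sato $2,500; Marchetti $825; Tam $2,975; Andrade $4,025; Quinlan $3,000. Sum = $17,600.
Difference $17,575 − $17,600 = −$25 applied to largest allocation (Dube): Dube becomes $4,250.

Dube: $4,250 | Sato: $2,500 | Marchetti: $825 | Tam: $2,975 | Andrade: $4,025 | Quinlan: $3,000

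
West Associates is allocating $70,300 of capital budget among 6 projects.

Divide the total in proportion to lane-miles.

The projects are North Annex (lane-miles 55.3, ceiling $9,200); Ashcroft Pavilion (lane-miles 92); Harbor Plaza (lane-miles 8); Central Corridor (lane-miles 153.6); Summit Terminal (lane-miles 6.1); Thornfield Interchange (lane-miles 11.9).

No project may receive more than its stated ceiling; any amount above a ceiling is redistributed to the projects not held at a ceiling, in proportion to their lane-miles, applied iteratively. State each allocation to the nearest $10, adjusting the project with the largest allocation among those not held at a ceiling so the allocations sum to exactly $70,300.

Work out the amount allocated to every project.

Combined lane-miles = 326.9.
Pro-rata shares before constraints: North Annex 11,892.29; Ashcroft Pavilion 19,784.64; Harbor Plaza 1,720.40; Central Corridor 33,031.75; Summit Terminal 1,311.81; Thornfield Interchange 2,559.10.
Held at cap: North Annex ($9,200); residual $61,100 reallocated over remaining lane-miles 271.6.
Redistributed shares: Ashcroft Pavilion 20,696.61 → $20,700; Harbor Plaza 1,799.71 → $1,800; Central Corridor 34,554.34 → $34,550; Summit Terminal 1,372.28 → $1,370; Thornfield Interchange 2,677.06 → $2,680.

North Annex: $9,200 · Ashcroft Pavilion: $20,700 · Harbor Plaza: $1,800 · Central Corridor: $34,550 · Summit Terminal: $1,370 · Thornfield Interchange: $2,680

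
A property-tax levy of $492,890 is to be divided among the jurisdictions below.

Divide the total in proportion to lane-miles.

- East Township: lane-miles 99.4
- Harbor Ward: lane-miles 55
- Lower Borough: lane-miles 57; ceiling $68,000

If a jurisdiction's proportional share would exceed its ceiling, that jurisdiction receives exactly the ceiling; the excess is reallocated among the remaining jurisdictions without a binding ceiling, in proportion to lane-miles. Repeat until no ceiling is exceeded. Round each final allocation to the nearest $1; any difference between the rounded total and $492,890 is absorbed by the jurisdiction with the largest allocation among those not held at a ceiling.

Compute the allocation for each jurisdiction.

East Township: $273,537 | Harbor Ward: $151,353 | Lower Borough: $68,000

Combined lane-miles = 211.4.
Proportional shares (ignoring caps): East Township 231,756.23; Harbor Ward 128,235.34; Lower Borough 132,898.44.
Capped: Lower Borough ($68,000); residual $424,890 reallocated over remaining lane-miles 154.4.
Remaining shares: East Township 273,536.70 → $273,537; Harbor Ward 151,353.30 → $151,353.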